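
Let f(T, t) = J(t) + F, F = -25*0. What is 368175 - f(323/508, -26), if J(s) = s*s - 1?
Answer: 367500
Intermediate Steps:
J(s) = -1 + s² (J(s) = s² - 1 = -1 + s²)
F = 0
f(T, t) = -1 + t² (f(T, t) = (-1 + t²) + 0 = -1 + t²)
368175 - f(323/508, -26) = 368175 - (-1 + (-26)²) = 368175 - (-1 + 676) = 368175 - 1*675 = 368175 - 675 = 367500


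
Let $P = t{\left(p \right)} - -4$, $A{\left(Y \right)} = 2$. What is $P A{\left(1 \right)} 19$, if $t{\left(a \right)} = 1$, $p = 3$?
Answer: $190$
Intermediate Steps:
$P = 5$ ($P = 1 - -4 = 1 + 4 = 5$)
$P A{\left(1 \right)} 19 = 5 \cdot 2 \cdot 19 = 10 \cdot 19 = 190$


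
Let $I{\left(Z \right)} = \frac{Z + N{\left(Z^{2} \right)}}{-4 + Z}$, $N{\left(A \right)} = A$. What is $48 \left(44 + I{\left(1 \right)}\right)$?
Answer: $2080$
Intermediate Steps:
$I{\left(Z \right)} = \frac{Z + Z^{2}}{-4 + Z}$
$48 \left(44 + I{\left(1 \right)}\right) = 48 \left(44 + 1 \frac{1}{-4 + 1} \left(1 + 1\right)\right) = 48 \left(44 + 1 \frac{1}{-3} \cdot 2\right) = 48 \left(44 + 1 \left(- \frac{1}{3}\right) 2\right) = 48 \left(44 - \frac{2}{3}\right) = 48 \cdot \frac{130}{3} = 2080$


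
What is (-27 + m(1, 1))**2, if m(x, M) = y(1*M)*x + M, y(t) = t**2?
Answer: 625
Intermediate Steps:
m(x, M) = M + x*M**2 (m(x, M) = (1*M)**2*x + M = M**2*x + M = x*M**2 + M = M + x*M**2)
(-27 + m(1, 1))**2 = (-27 + 1*(1 + 1*1))**2 = (-27 + 1*(1 + 1))**2 = (-27 + 1*2)**2 = (-27 + 2)**2 = (-25)**2 = 625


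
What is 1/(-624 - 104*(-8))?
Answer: 1/208 ≈ 0.0048077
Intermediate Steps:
1/(-624 - 104*(-8)) = 1/(-624 - 4*(-208)) = 1/(-624 + 832) = 1/208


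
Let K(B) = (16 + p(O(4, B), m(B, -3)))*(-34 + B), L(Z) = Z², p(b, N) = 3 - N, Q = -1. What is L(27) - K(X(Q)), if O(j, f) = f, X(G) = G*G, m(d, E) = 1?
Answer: 1323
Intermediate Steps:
X(G) = G²
K(B) = -612 + 18*B (K(B) = (16 + (3 - 1*1))*(-34 + B) = (16 + (3 - 1))*(-34 + B) = (16 + 2)*(-34 + B) = 18*(-34 + B) = -612 + 18*B)
L(27) - K(X(Q)) = 27² - (-612 + 18*(-1)²) = 729 - (-612 + 18*1) = 729 - (-612 + 18) = 729 - 1*(-594) = 729 + 594 = 1323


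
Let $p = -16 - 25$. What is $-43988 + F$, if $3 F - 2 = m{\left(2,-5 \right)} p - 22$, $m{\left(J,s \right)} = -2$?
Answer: $- \frac{131902}{3} \approx -43967.0$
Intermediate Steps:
$p = -41$ ($p = -16 - 25 = -41$)
$F = \frac{62}{3}$ ($F = \frac{2}{3} + \frac{\left(-2\right) \left(-41\right) - 22}{3} = \frac{2}{3} + \frac{82 - 22}{3} = \frac{2}{3} + \frac{1}{3} \cdot 60 = \frac{2}{3} + 20 = \frac{62}{3} \approx 20.667$)
$-43988 + F = -43988 + \frac{62}{3} = - \frac{131902}{3}$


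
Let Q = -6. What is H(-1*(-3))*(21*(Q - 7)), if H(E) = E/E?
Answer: -273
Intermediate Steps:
H(E) = 1
H(-1*(-3))*(21*(Q - 7)) = 1*(21*(-6 - 7)) = 1*(21*(-13)) = 1*(-273) = -273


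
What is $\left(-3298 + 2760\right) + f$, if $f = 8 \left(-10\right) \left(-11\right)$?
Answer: $342$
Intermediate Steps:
$f = 880$ ($f = \left(-80\right) \left(-11\right) = 880$)
$\left(-3298 + 2760\right) + f = \left(-3298 + 2760\right) + 880 = -538 + 880 = 342$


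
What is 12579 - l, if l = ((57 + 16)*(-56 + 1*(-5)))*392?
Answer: 1758155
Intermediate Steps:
l = -1745576 (l = (73*(-56 - 5))*392 = (73*(-61))*392 = -4453*392 = -1745576)
12579 - l = 12579 - 1*(-1745576) = 12579 + 1745576 = 1758155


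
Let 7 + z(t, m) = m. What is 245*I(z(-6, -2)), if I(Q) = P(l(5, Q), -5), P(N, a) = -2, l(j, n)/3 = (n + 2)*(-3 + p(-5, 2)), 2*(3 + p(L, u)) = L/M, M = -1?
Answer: -490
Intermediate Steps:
z(t, m) = -7 + m
p(L, u) = -3 - L/2 (p(L, u) = -3 + (L/(-1))/2 = -3 + (L*(-1))/2 = -3 + (-L)/2 = -3 - L/2)
l(j, n) = -21 - 21*n/2 (l(j, n) = 3*((n + 2)*(-3 + (-3 - ½*(-5)))) = 3*((2 + n)*(-3 + (-3 + 5/2))) = 3*((2 + n)*(-3 - ½)) = 3*((2 + n)*(-7/2)) = 3*(-7 - 7*n/2) = -21 - 21*n/2)
I(Q) = -2
245*I(z(-6, -2)) = 245*(-2) = -490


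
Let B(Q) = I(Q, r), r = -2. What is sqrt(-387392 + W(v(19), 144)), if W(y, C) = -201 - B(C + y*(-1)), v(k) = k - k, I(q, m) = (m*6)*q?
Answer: I*sqrt(385865) ≈ 621.18*I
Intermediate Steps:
I(q, m) = 6*m*q (I(q, m) = (6*m)*q = 6*m*q)
B(Q) = -12*Q (B(Q) = 6*(-2)*Q = -12*Q)
v(k) = 0
W(y, C) = -201 - 12*y + 12*C (W(y, C) = -201 - (-12)*(C + y*(-1)) = -201 - (-12)*(C - y) = -201 - (-12*C + 12*y) = -201 + (-12*y + 12*C) = -201 - 12*y + 12*C)
sqrt(-387392 + W(v(19), 144)) = sqrt(-387392 + (-201 - 12*0 + 12*144)) = sqrt(-387392 + (-201 + 0 + 1728)) = sqrt(-387392 + 1527) = sqrt(-385865) = I*sqrt(385865)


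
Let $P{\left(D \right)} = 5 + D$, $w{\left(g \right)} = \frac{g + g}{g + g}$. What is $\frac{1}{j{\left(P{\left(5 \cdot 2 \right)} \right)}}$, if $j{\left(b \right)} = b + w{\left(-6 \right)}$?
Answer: $\frac{1}{16} \approx 0.0625$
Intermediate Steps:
$w{\left(g \right)} = 1$ ($w{\left(g \right)} = \frac{2 g}{2 g} = 2 g \frac{1}{2 g} = 1$)
$j{\left(b \right)} = 1 + b$ ($j{\left(b \right)} = b + 1 = 1 + b$)
$\frac{1}{j{\left(P{\left(5 \cdot 2 \right)} \right)}} = \frac{1}{1 + \left(5 + 5 \cdot 2\right)} = \frac{1}{1 + \left(5 + 10\right)} = \frac{1}{1 + 15} = \frac{1}{16}$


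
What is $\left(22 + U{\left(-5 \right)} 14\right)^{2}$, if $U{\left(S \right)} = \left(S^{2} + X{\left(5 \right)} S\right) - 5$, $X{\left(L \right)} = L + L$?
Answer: $158404$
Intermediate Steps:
$X{\left(L \right)} = 2 L$
$U{\left(S \right)} = -5 + S^{2} + 10 S$ ($U{\left(S \right)} = \left(S^{2} + 2 \cdot 5 S\right) - 5 = \left(S^{2} + 10 S\right) - 5 = -5 + S^{2} + 10 S$)
$\left(22 + U{\left(-5 \right)} 14\right)^{2} = \left(22 + \left(-5 + \left(-5\right)^{2} + 10 \left(-5\right)\right) 14\right)^{2} = \left(22 + \left(-5 + 25 - 50\right) 14\right)^{2} = \left(22 - 420\right)^{2} = \left(-398\right)^{2} = 158404$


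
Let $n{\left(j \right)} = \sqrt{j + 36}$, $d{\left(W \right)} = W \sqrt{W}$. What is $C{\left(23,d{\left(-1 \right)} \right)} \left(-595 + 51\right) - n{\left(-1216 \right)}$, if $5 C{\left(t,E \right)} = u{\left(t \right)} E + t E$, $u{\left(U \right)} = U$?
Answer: $i \left(\frac{25024}{5} - 2 \sqrt{295}\right) \approx 4970.4 i$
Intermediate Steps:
$d{\left(W \right)} = W^{\frac{3}{2}}$
$n{\left(j \right)} = \sqrt{36 + j}$
$C{\left(t,E \right)} = \frac{2 E t}{5}$ ($C{\left(t,E \right)} = \frac{t E + t E}{5} = \frac{E t + E t}{5} = \frac{2 E t}{5}$)
$C{\left(23,d{\left(-1 \right)} \right)} \left(-595 + 51\right) - n{\left(-1216 \right)} = \frac{2}{5} \left(-1\right)^{\frac{3}{2}} \cdot 23 \left(-595 + 51\right) - \sqrt{36 - 1216} = \frac{2}{5} \left(- i\right) 23 \left(-544\right) - \sqrt{-1180} = - \frac{46 i}{5} \left(-544\right) - 2 i \sqrt{295} = \frac{25024 i}{5} - 2 i \sqrt{295}$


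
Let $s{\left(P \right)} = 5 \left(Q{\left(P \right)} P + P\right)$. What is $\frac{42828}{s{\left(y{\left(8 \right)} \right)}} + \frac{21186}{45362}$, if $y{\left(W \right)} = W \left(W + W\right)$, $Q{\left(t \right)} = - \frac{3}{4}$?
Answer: $\frac{243269187}{907240} \approx 268.14$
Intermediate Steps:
$Q{\left(t \right)} = - \frac{3}{4}$ ($Q{\left(t \right)} = \left(-3\right) \frac{1}{4} = - \frac{3}{4}$)
$y{\left(W \right)} = 2 W^{2}$ ($y{\left(W \right)} = W 2 W = 2 W^{2}$)
$s{\left(P \right)} = \frac{5 P}{4}$ ($s{\left(P \right)} = 5 \left(- \frac{3 P}{4} + P\right) = 5 \frac{P}{4} = \frac{5 P}{4}$)
$\frac{42828}{s{\left(y{\left(8 \right)} \right)}} + \frac{21186}{45362} = \frac{42828}{\frac{5}{4} \cdot 2 \cdot 8^{2}} + \frac{21186}{45362} = \frac{42828}{\frac{5}{4} \cdot 2 \cdot 64} + 21186 \cdot \frac{1}{45362} = \frac{42828}{\frac{5}{4} \cdot 128} + \frac{10593}{22681} = \frac{42828}{160} + \frac{10593}{22681} = 42828 \cdot \frac{1}{160} + \frac{10593}{22681} = \frac{10707}{40} + \frac{10593}{22681} = \frac{243269187}{907240}$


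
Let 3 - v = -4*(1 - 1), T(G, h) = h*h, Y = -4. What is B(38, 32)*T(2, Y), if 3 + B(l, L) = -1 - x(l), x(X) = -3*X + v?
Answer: 1712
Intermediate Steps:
T(G, h) = h²
v = 3 (v = 3 - (-4)*(1 - 1) = 3 - (-4)*0 = 3 - 1*0 = 3 + 0 = 3)
x(X) = 3 - 3*X (x(X) = -3*X + 3 = 3 - 3*X)
B(l, L) = -7 + 3*l (B(l, L) = -3 + (-1 - (3 - 3*l)) = -3 + (-1 + (-3 + 3*l)) = -3 + (-4 + 3*l) = -7 + 3*l)
B(38, 32)*T(2, Y) = (-7 + 3*38)*(-4)² = (-7 + 114)*16 = 107*16 = 1712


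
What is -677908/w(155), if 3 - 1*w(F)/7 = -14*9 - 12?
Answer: -96844/141 ≈ -686.84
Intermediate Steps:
w(F) = 987 (w(F) = 21 - 7*(-14*9 - 12) = 21 - 7*(-126 - 12) = 21 - 7*(-138) = 21 + 966 = 987)
-677908/w(155) = -677908/987 = -677908*1/987 = -96844/141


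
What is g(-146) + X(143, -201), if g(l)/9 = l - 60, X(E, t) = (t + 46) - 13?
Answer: -2022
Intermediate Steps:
X(E, t) = 33 + t (X(E, t) = (46 + t) - 13 = 33 + t)
g(l) = -540 + 9*l (g(l) = 9*(l - 60) = 9*(-60 + l) = -540 + 9*l)
g(-146) + X(143, -201) = (-540 + 9*(-146)) + (33 - 201) = (-540 - 1314) - 168 = -1854 - 168 = -2022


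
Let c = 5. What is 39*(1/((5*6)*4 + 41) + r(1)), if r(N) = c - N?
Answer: 25155/161 ≈ 156.24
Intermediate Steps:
r(N) = 5 - N
39*(1/((5*6)*4 + 41) + r(1)) = 39*(1/((5*6)*4 + 41) + (5 - 1*1)) = 39*(1/(30*4 + 41) + (5 - 1)) = 39*(1/(120 + 41) + 4) = 39*(1/161 + 4) = 39*(645/161) = 25155/161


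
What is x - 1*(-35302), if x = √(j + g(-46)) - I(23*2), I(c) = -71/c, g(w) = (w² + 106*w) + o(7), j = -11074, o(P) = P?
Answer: 1623963/46 + I*√13827 ≈ 35304.0 + 117.59*I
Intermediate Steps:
g(w) = 7 + w² + 106*w (g(w) = (w² + 106*w) + 7 = 7 + w² + 106*w)
x = 71/46 + I*√13827 (x = √(-11074 + (7 + (-46)² + 106*(-46))) - (-71)/(23*2) = √(-11074 + (7 + 2116 - 4876)) - (-71)/46 = √(-11074 - 2753) - (-71)/46 = √(-13827) - 1*(-71/46) = I*√13827 + 71/46 = 71/46 + I*√13827 ≈ 1.5435 + 117.59*I)
x - 1*(-35302) = (71/46 + I*√13827) - 1*(-35302) = (71/46 + I*√13827) + 35302 = 1623963/46 + I*√13827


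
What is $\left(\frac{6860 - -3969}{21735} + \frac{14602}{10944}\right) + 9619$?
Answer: $\frac{18162592381}{1887840} \approx 9620.8$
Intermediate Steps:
$\left(\frac{6860 - -3969}{21735} + \frac{14602}{10944}\right) + 9619 = \left(\left(6860 + 3969\right) \frac{1}{21735} + 14602 \cdot \frac{1}{10944}\right) + 9619 = \left(10829 \cdot \frac{1}{21735} + \frac{7301}{5472}\right) + 9619 = \left(\frac{1547}{3105} + \frac{7301}{5472}\right) + 9619 = \frac{3459421}{1887840} + 9619 = \frac{18162592381}{1887840}$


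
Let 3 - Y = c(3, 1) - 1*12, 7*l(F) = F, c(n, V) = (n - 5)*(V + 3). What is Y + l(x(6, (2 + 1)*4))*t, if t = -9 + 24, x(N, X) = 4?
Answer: 221/7 ≈ 31.571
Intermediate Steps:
c(n, V) = (-5 + n)*(3 + V)
t = 15
l(F) = F/7
Y = 23 (Y = 3 - ((-15 - 5*1 + 3*3 + 1*3) - 1*12) = 3 - ((-15 - 5 + 9 + 3) - 12) = 3 - (-8 - 12) = 3 - 1*(-20) = 3 + 20 = 23)
Y + l(x(6, (2 + 1)*4))*t = 23 + ((⅐)*4)*15 = 23 + (4/7)*15 = 23 + 60/7 = 221/7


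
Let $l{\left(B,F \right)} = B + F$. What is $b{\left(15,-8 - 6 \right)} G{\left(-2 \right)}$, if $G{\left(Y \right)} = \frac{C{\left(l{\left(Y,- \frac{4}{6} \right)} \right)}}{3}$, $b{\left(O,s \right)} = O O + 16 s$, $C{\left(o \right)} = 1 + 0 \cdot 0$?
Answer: $\frac{1}{3} \approx 0.33333$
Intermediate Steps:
$C{\left(o \right)} = 1$ ($C{\left(o \right)} = 1 + 0 = 1$)
$b{\left(O,s \right)} = O^{2} + 16 s$
$G{\left(Y \right)} = \frac{1}{3}$ ($G{\left(Y \right)} = 1 \cdot \frac{1}{3} = \frac{1}{3}$)
$b{\left(15,-8 - 6 \right)} G{\left(-2 \right)} = \left(15^{2} + 16 \left(-8 - 6\right)\right) \frac{1}{3} = \left(225 + 16 \left(-14\right)\right) \frac{1}{3} = \left(225 - 224\right) \frac{1}{3} = 1 \cdot \frac{1}{3} = \frac{1}{3}$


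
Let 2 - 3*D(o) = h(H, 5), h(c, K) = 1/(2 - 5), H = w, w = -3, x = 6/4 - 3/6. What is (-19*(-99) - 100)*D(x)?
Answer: 12467/9 ≈ 1385.2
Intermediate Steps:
x = 1 (x = 6*(¼) - 3*⅙ = 3/2 - ½ = 1)
H = -3
h(c, K) = -⅓ (h(c, K) = 1/(-3) = -⅓)
D(o) = 7/9 (D(o) = ⅔ - ⅓*(-⅓) = ⅔ + ⅑ = 7/9)
(-19*(-99) - 100)*D(x) = (-19*(-99) - 100)*(7/9) = (1881 - 100)*(7/9) = 1781*(7/9) = 12467/9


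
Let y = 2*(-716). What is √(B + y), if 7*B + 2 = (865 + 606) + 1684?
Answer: I*√48097/7 ≈ 31.33*I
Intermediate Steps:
y = -1432
B = 3153/7 (B = -2/7 + ((865 + 606) + 1684)/7 = -2/7 + (1471 + 1684)/7 = -2/7 + (⅐)*3155 = -2/7 + 3155/7 = 3153/7 ≈ 450.43)
√(B + y) = √(3153/7 - 1432) = √(-6871/7) = I*√48097/7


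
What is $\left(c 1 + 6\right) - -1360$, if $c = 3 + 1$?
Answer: $1370$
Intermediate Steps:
$c = 4$
$\left(c 1 + 6\right) - -1360 = \left(4 \cdot 1 + 6\right) - -1360 = \left(4 + 6\right) + 1360 = 10 + 1360 = 1370$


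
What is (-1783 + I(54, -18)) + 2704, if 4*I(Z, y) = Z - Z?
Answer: 921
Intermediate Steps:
I(Z, y) = 0 (I(Z, y) = (Z - Z)/4 = (1/4)*0 = 0)
(-1783 + I(54, -18)) + 2704 = (-1783 + 0) + 2704 = -1783 + 2704 = 921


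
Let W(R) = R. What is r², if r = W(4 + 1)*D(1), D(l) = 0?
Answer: 0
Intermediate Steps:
r = 0 (r = (4 + 1)*0 = 5*0 = 0)
r² = 0² = 0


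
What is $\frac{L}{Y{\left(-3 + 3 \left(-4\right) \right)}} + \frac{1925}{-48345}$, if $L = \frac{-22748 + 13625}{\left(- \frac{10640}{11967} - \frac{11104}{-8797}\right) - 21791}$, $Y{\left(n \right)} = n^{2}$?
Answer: $- \frac{1913432172376288}{50410208157926475} \approx -0.037957$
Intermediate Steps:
$L = \frac{960411955977}{2293979893421}$ ($L = - \frac{9123}{\left(\left(-10640\right) \frac{1}{11967} - - \frac{11104}{8797}\right) - 21791} = - \frac{9123}{\left(- \frac{10640}{11967} + \frac{11104}{8797}\right) - 21791} = - \frac{9123}{\frac{39281488}{105273699} - 21791} = - \frac{9123}{- \frac{2293979893421}{105273699}} = \left(-9123\right) \left(- \frac{105273699}{2293979893421}\right) = \frac{960411955977}{2293979893421} \approx 0.41867$)
$\frac{L}{Y{\left(-3 + 3 \left(-4\right) \right)}} + \frac{1925}{-48345} = \frac{960411955977}{2293979893421 \left(-3 + 3 \left(-4\right)\right)^{2}} + \frac{1925}{-48345} = \frac{960411955977}{2293979893421 \left(-3 - 12\right)^{2}} + 1925 \left(- \frac{1}{48345}\right) = \frac{960411955977}{2293979893421 \left(-15\right)^{2}} - \frac{35}{879} = \frac{960411955977}{2293979893421 \cdot 225} - \frac{35}{879} = \frac{960411955977}{2293979893421} \cdot \frac{1}{225} - \frac{35}{879} = \frac{106712439553}{57349497335525} - \frac{35}{879} = - \frac{1913432172376288}{50410208157926475}$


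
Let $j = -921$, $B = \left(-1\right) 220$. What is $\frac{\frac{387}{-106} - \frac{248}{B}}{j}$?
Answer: $\frac{14713}{5369430} \approx 0.0027401$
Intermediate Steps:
$B = -220$
$\frac{\frac{387}{-106} - \frac{248}{B}}{j} = \frac{\frac{387}{-106} - \frac{248}{-220}}{-921} = \left(387 \left(- \frac{1}{106}\right) - - \frac{62}{55}\right) \left(- \frac{1}{921}\right) = \left(- \frac{387}{106} + \frac{62}{55}\right) \left(- \frac{1}{921}\right) = \left(- \frac{14713}{5830}\right) \left(- \frac{1}{921}\right) = \frac{14713}{5369430}$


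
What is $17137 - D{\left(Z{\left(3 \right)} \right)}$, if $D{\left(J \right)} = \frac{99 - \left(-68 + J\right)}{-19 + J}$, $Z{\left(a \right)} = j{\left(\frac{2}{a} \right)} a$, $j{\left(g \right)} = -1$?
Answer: $\frac{188592}{11} \approx 17145.0$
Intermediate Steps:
$Z{\left(a \right)} = - a$
$D{\left(J \right)} = \frac{167 - J}{-19 + J}$
$17137 - D{\left(Z{\left(3 \right)} \right)} = 17137 - \frac{167 - \left(-1\right) 3}{-19 - 3} = 17137 - \frac{167 - -3}{-19 - 3} = 17137 - \frac{167 + 3}{-22} = 17137 - \left(- \frac{1}{22}\right) 170 = 17137 - - \frac{85}{11} = 17137 + \frac{85}{11} = \frac{188592}{11}$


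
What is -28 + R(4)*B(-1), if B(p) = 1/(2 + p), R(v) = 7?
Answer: -21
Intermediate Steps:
-28 + R(4)*B(-1) = -28 + 7/(2 - 1) = -28 + 7/1 = -28 + 7*1 = -28 + 7 = -21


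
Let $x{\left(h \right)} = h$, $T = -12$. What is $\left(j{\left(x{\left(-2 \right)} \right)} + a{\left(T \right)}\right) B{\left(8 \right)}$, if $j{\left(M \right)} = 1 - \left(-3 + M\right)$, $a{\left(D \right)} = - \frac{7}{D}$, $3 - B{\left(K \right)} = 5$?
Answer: $- \frac{79}{6} \approx -13.167$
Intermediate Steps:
$B{\left(K \right)} = -2$ ($B{\left(K \right)} = 3 - 5 = -2$)
$j{\left(M \right)} = 4 - M$
$\left(j{\left(x{\left(-2 \right)} \right)} + a{\left(T \right)}\right) B{\left(8 \right)} = \left(\left(4 - -2\right) - \frac{7}{-12}\right) \left(-2\right) = \left(\left(4 + 2\right) - - \frac{7}{12}\right) \left(-2\right) = \left(6 + \frac{7}{12}\right) \left(-2\right) = \frac{79}{12} \left(-2\right) = - \frac{79}{6}$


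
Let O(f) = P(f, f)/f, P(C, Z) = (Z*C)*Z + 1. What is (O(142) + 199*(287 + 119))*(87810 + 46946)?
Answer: 965933500986/71 ≈ 1.3605e+10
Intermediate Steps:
P(C, Z) = 1 + C*Z**2 (P(C, Z) = (C*Z)*Z + 1 = C*Z**2 + 1 = 1 + C*Z**2)
O(f) = (1 + f**3)/f (O(f) = (1 + f*f**2)/f = (1 + f**3)/f)
(O(142) + 199*(287 + 119))*(87810 + 46946) = ((1 + 142**3)/142 + 199*(287 + 119))*(87810 + 46946) = ((1 + 2863288)/142 + 199*406)*134756 = ((1/142)*2863289 + 80794)*134756 = (2863289/142 + 80794)*134756 = (14336037/142)*134756 = 965933500986/71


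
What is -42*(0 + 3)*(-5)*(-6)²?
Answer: 22680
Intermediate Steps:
-42*(0 + 3)*(-5)*(-6)² = -126*(-5)*36 = -42*(-15)*36 = 630*36 = 22680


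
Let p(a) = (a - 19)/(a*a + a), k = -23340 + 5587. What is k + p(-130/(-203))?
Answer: -769283951/43290 ≈ -17770.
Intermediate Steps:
k = -17753
p(a) = (-19 + a)/(a + a²) (p(a) = (-19 + a)/(a² + a) = (-19 + a)/(a + a²))
k + p(-130/(-203)) = -17753 + (-19 - 130/(-203))/(((-130/(-203)))*(1 - 130/(-203))) = -17753 + (-19 - 130*(-1/203))/(((-130*(-1/203)))*(1 - 130*(-1/203))) = -17753 + (-19 + 130/203)/((130/203)*(1 + 130/203)) = -17753 + (203/130)*(-3727/203)/(333/203) = -17753 + (203/130)*(203/333)*(-3727/203) = -17753 - 756581/43290 = -769283951/43290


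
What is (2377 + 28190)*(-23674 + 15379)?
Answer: -253553265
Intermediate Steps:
(2377 + 28190)*(-23674 + 15379) = 30567*(-8295) = -253553265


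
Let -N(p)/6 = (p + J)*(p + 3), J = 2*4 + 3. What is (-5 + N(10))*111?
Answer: -182373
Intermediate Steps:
J = 11 (J = 8 + 3 = 11)
N(p) = -6*(3 + p)*(11 + p) (N(p) = -6*(p + 11)*(p + 3) = -6*(11 + p)*(3 + p) = -6*(3 + p)*(11 + p))
(-5 + N(10))*111 = (-5 + (-198 - 84*10 - 6*10**2))*111 = (-5 + (-198 - 840 - 6*100))*111 = (-5 + (-198 - 840 - 600))*111 = (-5 - 1638)*111 = -1643*111 = -182373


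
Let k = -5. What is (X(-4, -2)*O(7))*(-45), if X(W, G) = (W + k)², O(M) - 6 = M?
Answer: -47385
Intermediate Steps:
O(M) = 6 + M
X(W, G) = (-5 + W)² (X(W, G) = (W - 5)² = (-5 + W)²)
(X(-4, -2)*O(7))*(-45) = ((-5 - 4)²*(6 + 7))*(-45) = ((-9)²*13)*(-45) = (81*13)*(-45) = 1053*(-45) = -47385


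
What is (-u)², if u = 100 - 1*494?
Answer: 155236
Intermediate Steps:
u = -394 (u = 100 - 494 = -394)
(-u)² = (-1*(-394))² = 394² = 155236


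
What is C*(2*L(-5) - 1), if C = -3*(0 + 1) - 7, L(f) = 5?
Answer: -90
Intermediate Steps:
C = -10 (C = -3*1 - 7 = -3 - 7 = -10)
C*(2*L(-5) - 1) = -10*(2*5 - 1) = -10*(10 - 1) = -10*9 = -90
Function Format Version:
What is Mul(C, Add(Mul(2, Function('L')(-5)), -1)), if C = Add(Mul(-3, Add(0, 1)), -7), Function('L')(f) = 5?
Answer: -90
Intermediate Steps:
C = -10 (C = Add(Mul(-3, 1), -7) = Add(-3, -7) = -10)
Mul(C, Add(Mul(2, Function('L')(-5)), -1)) = Mul(-10, Add(Mul(2, 5), -1)) = Mul(-10, Add(10, -1)) = Mul(-10, 9) = -90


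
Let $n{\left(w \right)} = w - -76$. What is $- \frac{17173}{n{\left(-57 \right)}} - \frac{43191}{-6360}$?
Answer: $- \frac{36133217}{40280} \approx -897.05$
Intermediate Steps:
$n{\left(w \right)} = 76 + w$ ($n{\left(w \right)} = w + 76 = 76 + w$)
$- \frac{17173}{n{\left(-57 \right)}} - \frac{43191}{-6360} = - \frac{17173}{76 - 57} - \frac{43191}{-6360} = - \frac{17173}{19} - - \frac{14397}{2120} = \left(-17173\right) \frac{1}{19} + \frac{14397}{2120} = - \frac{17173}{19} + \frac{14397}{2120} = - \frac{36133217}{40280}$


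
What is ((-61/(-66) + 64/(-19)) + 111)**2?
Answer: 18531104641/1572516 ≈ 11784.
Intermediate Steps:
((-61/(-66) + 64/(-19)) + 111)**2 = ((-61*(-1/66) + 64*(-1/19)) + 111)**2 = ((61/66 - 64/19) + 111)**2 = (-3065/1254 + 111)**2 = (136129/1254)**2 = 18531104641/1572516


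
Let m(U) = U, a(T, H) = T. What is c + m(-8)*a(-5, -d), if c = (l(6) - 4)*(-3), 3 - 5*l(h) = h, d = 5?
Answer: 269/5 ≈ 53.800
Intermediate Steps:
l(h) = 3/5 - h/5
c = 69/5 (c = ((3/5 - 1/5*6) - 4)*(-3) = ((3/5 - 6/5) - 4)*(-3) = (-3/5 - 4)*(-3) = -23/5*(-3) = 69/5 ≈ 13.800)
c + m(-8)*a(-5, -d) = 69/5 - 8*(-5) = 69/5 + 40 = 269/5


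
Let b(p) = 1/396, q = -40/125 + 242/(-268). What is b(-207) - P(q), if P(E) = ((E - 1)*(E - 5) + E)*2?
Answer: -28018680857/1111027500 ≈ -25.219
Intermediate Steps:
q = -4097/3350 (q = -40*1/125 + 242*(-1/268) = -8/25 - 121/134 = -4097/3350 ≈ -1.2230)
b(p) = 1/396
P(E) = 2*E + 2*(-1 + E)*(-5 + E) (P(E) = ((-1 + E)*(-5 + E) + E)*2 = (E + (-1 + E)*(-5 + E))*2 = 2*E + 2*(-1 + E)*(-5 + E))
b(-207) - P(q) = 1/396 - (10 - 10*(-4097/3350) + 2*(-4097/3350)²) = 1/396 - (10 + 4097/335 + 2*(16785409/11222500)) = 1/396 - (10 + 4097/335 + 16785409/5611250) = 1/396 - 1*141522659/5611250 = 1/396 - 141522659/5611250 = -28018680857/1111027500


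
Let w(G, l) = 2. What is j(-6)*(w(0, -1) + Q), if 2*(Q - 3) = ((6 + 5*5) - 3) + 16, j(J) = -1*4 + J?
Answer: -270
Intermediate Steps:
j(J) = -4 + J
Q = 25 (Q = 3 + (((6 + 5*5) - 3) + 16)/2 = 3 + (((6 + 25) - 3) + 16)/2 = 3 + ((31 - 3) + 16)/2 = 3 + (28 + 16)/2 = 3 + (½)*44 = 3 + 22 = 25)
j(-6)*(w(0, -1) + Q) = (-4 - 6)*(2 + 25) = -10*27 = -270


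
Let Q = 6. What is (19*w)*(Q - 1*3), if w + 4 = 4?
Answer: 0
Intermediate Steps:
w = 0 (w = -4 + 4 = 0)
(19*w)*(Q - 1*3) = (19*0)*(6 - 1*3) = 0*(6 - 3) = 0*3 = 0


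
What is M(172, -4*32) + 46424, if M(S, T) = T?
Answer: 46296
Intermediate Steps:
M(172, -4*32) + 46424 = -4*32 + 46424 = -128 + 46424 = 46296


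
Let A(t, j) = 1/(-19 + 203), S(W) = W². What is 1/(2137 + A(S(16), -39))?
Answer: 184/393209 ≈ 0.00046794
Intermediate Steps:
A(t, j) = 1/184
1/(2137 + A(S(16), -39)) = 1/(2137 + 1/184) = 1/(393209/184) = 184/393209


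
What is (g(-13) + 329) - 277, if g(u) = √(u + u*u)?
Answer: 52 + 2*√39 ≈ 64.490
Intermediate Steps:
g(u) = √(u + u²)
(g(-13) + 329) - 277 = (√(-13*(1 - 13)) + 329) - 277 = (√(-13*(-12)) + 329) - 277 = (√156 + 329) - 277 = (2*√39 + 329) - 277 = (329 + 2*√39) - 277 = 52 + 2*√39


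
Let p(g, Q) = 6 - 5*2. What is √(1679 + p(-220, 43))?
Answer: 5*√67 ≈ 40.927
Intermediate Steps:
p(g, Q) = -4 (p(g, Q) = 6 - 10 = -4)
√(1679 + p(-220, 43)) = √(1679 - 4) = √1675 = 5*√67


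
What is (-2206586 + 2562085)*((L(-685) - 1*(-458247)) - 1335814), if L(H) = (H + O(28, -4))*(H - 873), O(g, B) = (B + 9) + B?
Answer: 66871139395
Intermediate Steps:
O(g, B) = 9 + 2*B (O(g, B) = (9 + B) + B = 9 + 2*B)
L(H) = (1 + H)*(-873 + H) (L(H) = (H + (9 + 2*(-4)))*(H - 873) = (H + (9 - 8))*(-873 + H) = (H + 1)*(-873 + H) = (1 + H)*(-873 + H))
(-2206586 + 2562085)*((L(-685) - 1*(-458247)) - 1335814) = (-2206586 + 2562085)*(((-873 + (-685)² - 872*(-685)) - 1*(-458247)) - 1335814) = 355499*(((-873 + 469225 + 597320) + 458247) - 1335814) = 355499*((1065672 + 458247) - 1335814) = 355499*(1523919 - 1335814) = 355499*188105 = 66871139395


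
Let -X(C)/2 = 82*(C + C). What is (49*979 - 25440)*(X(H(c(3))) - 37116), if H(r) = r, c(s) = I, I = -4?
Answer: -806699924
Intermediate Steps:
c(s) = -4
X(C) = -328*C (X(C) = -164*(C + C) = -164*2*C = -328*C)
(49*979 - 25440)*(X(H(c(3))) - 37116) = (49*979 - 25440)*(-328*(-4) - 37116) = (47971 - 25440)*(1312 - 37116) = 22531*(-35804) = -806699924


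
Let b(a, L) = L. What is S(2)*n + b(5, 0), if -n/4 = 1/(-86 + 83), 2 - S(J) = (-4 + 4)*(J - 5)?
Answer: 8/3 ≈ 2.6667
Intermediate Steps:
S(J) = 2 (S(J) = 2 - (-4 + 4)*(J - 5) = 2 - 0*(-5 + J) = 2 - 1*0 = 2 + 0 = 2)
n = 4/3 (n = -4/(-86 + 83) = -4/(-3) = -4*(-⅓) = 4/3 ≈ 1.3333)
S(2)*n + b(5, 0) = 2*(4/3) + 0 = 8/3 + 0 = 8/3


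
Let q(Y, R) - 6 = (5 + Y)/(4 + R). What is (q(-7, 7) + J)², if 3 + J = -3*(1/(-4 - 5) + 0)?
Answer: 10816/1089 ≈ 9.9321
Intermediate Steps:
q(Y, R) = 6 + (5 + Y)/(4 + R)
J = -8/3 (J = -3 - 3*(1/(-4 - 5) + 0) = -3 - 3*(1/(-9) + 0) = -3 - 3*(-⅑ + 0) = -3 - 3*(-⅑) = -3 + ⅓ = -8/3 ≈ -2.6667)
(q(-7, 7) + J)² = ((29 - 7 + 6*7)/(4 + 7) - 8/3)² = ((29 - 7 + 42)/11 - 8/3)² = ((1/11)*64 - 8/3)² = (64/11 - 8/3)² = (104/33)² = 10816/1089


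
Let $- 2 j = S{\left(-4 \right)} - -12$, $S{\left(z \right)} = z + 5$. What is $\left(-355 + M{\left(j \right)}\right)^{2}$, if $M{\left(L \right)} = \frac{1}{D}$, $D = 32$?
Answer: $\frac{129026881}{1024} \approx 1.26 \cdot 10^{5}$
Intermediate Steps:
$S{\left(z \right)} = 5 + z$
$j = - \frac{13}{2}$ ($j = - \frac{\left(5 - 4\right) - -12}{2} = - \frac{1 + 12}{2} = \left(- \frac{1}{2}\right) 13 = - \frac{13}{2} \approx -6.5$)
$M{\left(L \right)} = \frac{1}{32}$
$\left(-355 + M{\left(j \right)}\right)^{2} = \left(-355 + \frac{1}{32}\right)^{2} = \left(- \frac{11359}{32}\right)^{2} = \frac{129026881}{1024}$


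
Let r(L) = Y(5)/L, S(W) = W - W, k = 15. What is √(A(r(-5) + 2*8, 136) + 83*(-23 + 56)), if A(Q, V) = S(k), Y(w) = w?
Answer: √2739 ≈ 52.335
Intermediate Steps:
S(W) = 0
r(L) = 5/L
A(Q, V) = 0
√(A(r(-5) + 2*8, 136) + 83*(-23 + 56)) = √(0 + 83*(-23 + 56)) = √(0 + 83*33) = √(0 + 2739) = √2739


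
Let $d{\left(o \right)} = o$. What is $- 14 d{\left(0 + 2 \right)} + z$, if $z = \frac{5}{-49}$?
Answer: $- \frac{1377}{49} \approx -28.102$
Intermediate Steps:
$z = - \frac{5}{49}$ ($z = 5 \left(- \frac{1}{49}\right) = - \frac{5}{49} \approx -0.10204$)
$- 14 d{\left(0 + 2 \right)} + z = - 14 \left(0 + 2\right) - \frac{5}{49} = \left(-14\right) 2 - \frac{5}{49} = -28 - \frac{5}{49} = - \frac{1377}{49}$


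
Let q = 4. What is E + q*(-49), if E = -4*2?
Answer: -204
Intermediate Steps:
E = -8
E + q*(-49) = -8 + 4*(-49) = -8 - 196 = -204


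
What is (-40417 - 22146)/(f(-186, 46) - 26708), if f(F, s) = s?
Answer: 62563/26662 ≈ 2.3465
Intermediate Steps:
(-40417 - 22146)/(f(-186, 46) - 26708) = (-40417 - 22146)/(46 - 26708) = -62563/(-26662) = -62563*(-1/26662) = 62563/26662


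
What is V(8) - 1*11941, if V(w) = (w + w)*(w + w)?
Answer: -11685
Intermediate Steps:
V(w) = 4*w**2 (V(w) = (2*w)*(2*w) = 4*w**2)
V(8) - 1*11941 = 4*8**2 - 1*11941 = 4*64 - 11941 = 256 - 11941 = -11685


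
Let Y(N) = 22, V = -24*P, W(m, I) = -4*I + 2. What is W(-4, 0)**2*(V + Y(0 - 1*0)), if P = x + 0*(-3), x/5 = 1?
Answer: -392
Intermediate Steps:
x = 5 (x = 5*1 = 5)
P = 5 (P = 5 + 0*(-3) = 5 + 0 = 5)
W(m, I) = 2 - 4*I
V = -120 (V = -24*5 = -120)
W(-4, 0)**2*(V + Y(0 - 1*0)) = (2 - 4*0)**2*(-120 + 22) = (2 + 0)**2*(-98) = 2**2*(-98) = 4*(-98) = -392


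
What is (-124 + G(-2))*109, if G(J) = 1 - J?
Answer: -13189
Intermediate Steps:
(-124 + G(-2))*109 = (-124 + (1 - 1*(-2)))*109 = (-124 + (1 + 2))*109 = (-124 + 3)*109 = -121*109 = -13189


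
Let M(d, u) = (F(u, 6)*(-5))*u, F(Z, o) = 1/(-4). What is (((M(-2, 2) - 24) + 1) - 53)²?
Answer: 21609/4 ≈ 5402.3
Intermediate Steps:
F(Z, o) = -¼ (F(Z, o) = 1*(-¼) = -¼)
M(d, u) = 5*u/4 (M(d, u) = (-¼*(-5))*u = 5*u/4)
(((M(-2, 2) - 24) + 1) - 53)² = ((((5/4)*2 - 24) + 1) - 53)² = (((5/2 - 24) + 1) - 53)² = ((-43/2 + 1) - 53)² = (-41/2 - 53)² = (-147/2)² = 21609/4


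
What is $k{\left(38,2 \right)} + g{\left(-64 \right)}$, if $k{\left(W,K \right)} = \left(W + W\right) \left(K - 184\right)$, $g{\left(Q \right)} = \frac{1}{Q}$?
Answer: $- \frac{885249}{64} \approx -13832.0$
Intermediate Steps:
$k{\left(W,K \right)} = 2 W \left(-184 + K\right)$
$k{\left(38,2 \right)} + g{\left(-64 \right)} = 2 \cdot 38 \left(-184 + 2\right) + \frac{1}{-64} = 2 \cdot 38 \left(-182\right) - \frac{1}{64} = -13832 - \frac{1}{64} = - \frac{885249}{64}$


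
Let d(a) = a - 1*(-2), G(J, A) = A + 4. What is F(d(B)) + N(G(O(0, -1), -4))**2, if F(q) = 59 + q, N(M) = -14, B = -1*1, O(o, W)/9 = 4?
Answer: 256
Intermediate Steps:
O(o, W) = 36 (O(o, W) = 9*4 = 36)
G(J, A) = 4 + A
B = -1
d(a) = 2 + a (d(a) = a + 2 = 2 + a)
F(d(B)) + N(G(O(0, -1), -4))**2 = (59 + (2 - 1)) + (-14)**2 = (59 + 1) + 196 = 60 + 196 = 256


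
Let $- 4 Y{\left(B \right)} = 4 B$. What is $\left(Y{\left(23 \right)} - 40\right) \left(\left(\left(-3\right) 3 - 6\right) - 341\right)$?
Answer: $22428$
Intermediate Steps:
$Y{\left(B \right)} = - B$ ($Y{\left(B \right)} = - \frac{4 B}{4} = - B$)
$\left(Y{\left(23 \right)} - 40\right) \left(\left(\left(-3\right) 3 - 6\right) - 341\right) = \left(\left(-1\right) 23 - 40\right) \left(\left(\left(-3\right) 3 - 6\right) - 341\right) = \left(-23 - 40\right) \left(\left(-9 - 6\right) - 341\right) = - 63 \left(-15 - 341\right) = \left(-63\right) \left(-356\right) = 22428$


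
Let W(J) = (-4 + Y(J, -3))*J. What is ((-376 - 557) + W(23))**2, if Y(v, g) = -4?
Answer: 1247689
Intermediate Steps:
W(J) = -8*J (W(J) = (-4 - 4)*J = -8*J)
((-376 - 557) + W(23))**2 = ((-376 - 557) - 8*23)**2 = (-933 - 184)**2 = (-1117)**2 = 1247689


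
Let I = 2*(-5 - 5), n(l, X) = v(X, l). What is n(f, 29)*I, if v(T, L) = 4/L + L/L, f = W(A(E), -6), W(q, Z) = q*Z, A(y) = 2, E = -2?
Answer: -40/3 ≈ -13.333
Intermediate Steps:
W(q, Z) = Z*q
f = -12 (f = -6*2 = -12)
v(T, L) = 1 + 4/L (v(T, L) = 4/L + 1 = 1 + 4/L)
n(l, X) = (4 + l)/l
I = -20 (I = 2*(-10) = -20)
n(f, 29)*I = ((4 - 12)/(-12))*(-20) = -1/12*(-8)*(-20) = (⅔)*(-20) = -40/3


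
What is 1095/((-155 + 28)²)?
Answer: 1095/16129 ≈ 0.067890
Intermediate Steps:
1095/((-155 + 28)²) = 1095/((-127)²) = 1095/16129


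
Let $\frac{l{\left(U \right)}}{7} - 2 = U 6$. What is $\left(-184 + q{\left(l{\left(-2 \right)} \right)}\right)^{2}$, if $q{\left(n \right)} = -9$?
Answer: $37249$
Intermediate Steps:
$l{\left(U \right)} = 14 + 42 U$ ($l{\left(U \right)} = 14 + 7 U 6 = 14 + 7 \cdot 6 U = 14 + 42 U$)
$\left(-184 + q{\left(l{\left(-2 \right)} \right)}\right)^{2} = \left(-184 - 9\right)^{2} = \left(-193\right)^{2} = 37249$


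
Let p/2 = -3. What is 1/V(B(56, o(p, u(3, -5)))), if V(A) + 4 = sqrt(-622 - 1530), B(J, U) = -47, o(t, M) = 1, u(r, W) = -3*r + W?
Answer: -1/542 - I*sqrt(538)/1084 ≈ -0.001845 - 0.021397*I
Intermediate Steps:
u(r, W) = W - 3*r
p = -6 (p = 2*(-3) = -6)
V(A) = -4 + 2*I*sqrt(538) (V(A) = -4 + sqrt(-622 - 1530) = -4 + sqrt(-2152) = -4 + 2*I*sqrt(538))
1/V(B(56, o(p, u(3, -5)))) = 1/(-4 + 2*I*sqrt(538))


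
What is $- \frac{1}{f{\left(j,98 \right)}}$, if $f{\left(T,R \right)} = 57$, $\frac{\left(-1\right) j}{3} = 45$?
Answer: $- \frac{1}{57} \approx -0.017544$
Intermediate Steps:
$j = -135$ ($j = \left(-3\right) 45 = -135$)
$- \frac{1}{f{\left(j,98 \right)}} = - \frac{1}{57}$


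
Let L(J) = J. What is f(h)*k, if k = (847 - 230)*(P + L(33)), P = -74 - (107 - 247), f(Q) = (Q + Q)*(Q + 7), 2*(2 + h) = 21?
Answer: 32190741/2 ≈ 1.6095e+7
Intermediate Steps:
h = 17/2 (h = -2 + (½)*21 = -2 + 21/2 = 17/2 ≈ 8.5000)
f(Q) = 2*Q*(7 + Q) (f(Q) = (2*Q)*(7 + Q) = 2*Q*(7 + Q))
P = 66 (P = -74 - 1*(-140) = -74 + 140 = 66)
k = 61083 (k = (847 - 230)*(66 + 33) = 617*99 = 61083)
f(h)*k = (2*(17/2)*(7 + 17/2))*61083 = (2*(17/2)*(31/2))*61083 = (527/2)*61083 = 32190741/2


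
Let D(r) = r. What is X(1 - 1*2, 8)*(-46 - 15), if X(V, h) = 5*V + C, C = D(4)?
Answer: 61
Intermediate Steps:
C = 4
X(V, h) = 4 + 5*V (X(V, h) = 5*V + 4 = 4 + 5*V)
X(1 - 1*2, 8)*(-46 - 15) = (4 + 5*(1 - 1*2))*(-46 - 15) = (4 + 5*(1 - 2))*(-61) = (4 + 5*(-1))*(-61) = (4 - 5)*(-61) = -1*(-61) = 61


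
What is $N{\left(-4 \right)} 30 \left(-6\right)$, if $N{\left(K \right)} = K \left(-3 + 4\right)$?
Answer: $720$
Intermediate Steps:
$N{\left(K \right)} = K$ ($N{\left(K \right)} = K 1 = K$)
$N{\left(-4 \right)} 30 \left(-6\right) = \left(-4\right) 30 \left(-6\right) = \left(-120\right) \left(-6\right) = 720$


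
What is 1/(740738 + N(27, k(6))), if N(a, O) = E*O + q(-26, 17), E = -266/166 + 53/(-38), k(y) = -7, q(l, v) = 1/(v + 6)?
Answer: 72542/53736141083 ≈ 1.3500e-6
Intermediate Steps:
q(l, v) = 1/(6 + v)
E = -9453/3154 (E = -266*1/166 + 53*(-1/38) = -133/83 - 53/38 = -9453/3154 ≈ -2.9971)
N(a, O) = 1/23 - 9453*O/3154 (N(a, O) = -9453*O/3154 + 1/(6 + 17) = -9453*O/3154 + 1/23 = 1/23 - 9453*O/3154)
1/(740738 + N(27, k(6))) = 1/(740738 + (1/23 - 9453/3154*(-7))) = 1/(740738 + (1/23 + 66171/3154)) = 1/(740738 + 1525087/72542) = 1/(53736141083/72542) = 72542/53736141083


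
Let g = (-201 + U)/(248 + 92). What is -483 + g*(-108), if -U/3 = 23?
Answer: -6753/17 ≈ -397.24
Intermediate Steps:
U = -69 (U = -3*23 = -69)
g = -27/34 (g = (-201 - 69)/(248 + 92) = -270/340 = -270*1/340 = -27/34 ≈ -0.79412)
-483 + g*(-108) = -483 - 27/34*(-108) = -483 + 1458/17 = -6753/17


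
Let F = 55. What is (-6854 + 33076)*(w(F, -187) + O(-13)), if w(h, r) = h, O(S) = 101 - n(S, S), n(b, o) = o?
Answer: 4431518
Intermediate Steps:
O(S) = 101 - S
(-6854 + 33076)*(w(F, -187) + O(-13)) = (-6854 + 33076)*(55 + (101 - 1*(-13))) = 26222*(55 + (101 + 13)) = 26222*(55 + 114) = 26222*169 = 4431518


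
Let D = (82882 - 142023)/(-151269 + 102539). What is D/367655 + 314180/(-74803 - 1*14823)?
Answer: -2814394793797867/802862006885950 ≈ -3.5055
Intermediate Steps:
D = 59141/48730 (D = -59141/(-48730) = -59141*(-1/48730) = 59141/48730 ≈ 1.2136)
D/367655 + 314180/(-74803 - 1*14823) = (59141/48730)/367655 + 314180/(-74803 - 1*14823) = (59141/48730)*(1/367655) + 314180/(-74803 - 14823) = 59141/17915828150 + 314180/(-89626) = 59141/17915828150 + 314180*(-1/89626) = 59141/17915828150 - 157090/44813 = -2814394793797867/802862006885950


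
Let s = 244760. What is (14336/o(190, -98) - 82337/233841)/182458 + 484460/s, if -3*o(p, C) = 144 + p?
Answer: 43133299311139466/21799699060723197 ≈ 1.9786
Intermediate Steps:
o(p, C) = -48 - p/3 (o(p, C) = -(144 + p)/3 = -48 - p/3)
(14336/o(190, -98) - 82337/233841)/182458 + 484460/s = (14336/(-48 - 1/3*190) - 82337/233841)/182458 + 484460/244760 = (14336/(-48 - 190/3) - 82337*1/233841)*(1/182458) + 484460*(1/244760) = (14336/(-334/3) - 82337/233841)*(1/182458) + 24223/12238 = (14336*(-3/334) - 82337/233841)*(1/182458) + 24223/12238 = (-21504/167 - 82337/233841)*(1/182458) + 24223/12238 = -5042267143/39051447*1/182458 + 24223/12238 = -5042267143/7125248916726 + 24223/12238 = 43133299311139466/21799699060723197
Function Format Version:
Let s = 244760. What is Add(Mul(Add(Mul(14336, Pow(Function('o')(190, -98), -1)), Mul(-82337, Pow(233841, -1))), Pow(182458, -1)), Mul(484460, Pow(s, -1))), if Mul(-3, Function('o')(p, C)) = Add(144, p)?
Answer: Rational(43133299311139466, 21799699060723197) ≈ 1.9786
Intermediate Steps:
Function('o')(p, C) = Add(-48, Mul(Rational(-1, 3), p)) (Function('o')(p, C) = Mul(Rational(-1, 3), Add(144, p)) = Add(-48, Mul(Rational(-1, 3), p)))
Add(Mul(Add(Mul(14336, Pow(Function('o')(190, -98), -1)), Mul(-82337, Pow(233841, -1))), Pow(182458, -1)), Mul(484460, Pow(s, -1))) = Add(Mul(Add(Mul(14336, Pow(Add(-48, Mul(Rational(-1, 3), 190)), -1)), Mul(-82337, Pow(233841, -1))), Pow(182458, -1)), Mul(484460, Pow(244760, -1))) = Add(Mul(Add(Mul(14336, Pow(Add(-48, Rational(-190, 3)), -1)), Mul(-82337, Rational(1, 233841))), Rational(1, 182458)), Mul(484460, Rational(1, 244760))) = Add(Mul(Add(Mul(14336, Pow(Rational(-334, 3), -1)), Rational(-82337, 233841)), Rational(1, 182458)), Rational(24223, 12238)) = Add(Mul(Add(Mul(14336, Rational(-3, 334)), Rational(-82337, 233841)), Rational(1, 182458)), Rational(24223, 12238)) = Add(Mul(Add(Rational(-21504, 167), Rational(-82337, 233841)), Rational(1, 182458)), Rational(24223, 12238)) = Add(Mul(Rational(-5042267143, 39051447), Rational(1, 182458)), Rational(24223, 12238)) = Add(Rational(-5042267143, 7125248916726), Rational(24223, 12238)) = Rational(43133299311139466, 21799699060723197)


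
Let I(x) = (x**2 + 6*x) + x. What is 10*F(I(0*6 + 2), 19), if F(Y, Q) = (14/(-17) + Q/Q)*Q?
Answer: 570/17 ≈ 33.529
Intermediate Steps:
I(x) = x**2 + 7*x
F(Y, Q) = 3*Q/17 (F(Y, Q) = (14*(-1/17) + 1)*Q = (-14/17 + 1)*Q = 3*Q/17)
10*F(I(0*6 + 2), 19) = 10*((3/17)*19) = 10*(57/17) = 570/17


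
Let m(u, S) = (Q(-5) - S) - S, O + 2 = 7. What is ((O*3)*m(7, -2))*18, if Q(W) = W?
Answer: -270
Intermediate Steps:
O = 5 (O = -2 + 7 = 5)
m(u, S) = -5 - 2*S (m(u, S) = (-5 - S) - S = -5 - 2*S)
((O*3)*m(7, -2))*18 = ((5*3)*(-5 - 2*(-2)))*18 = (15*(-5 + 4))*18 = (15*(-1))*18 = -15*18 = -270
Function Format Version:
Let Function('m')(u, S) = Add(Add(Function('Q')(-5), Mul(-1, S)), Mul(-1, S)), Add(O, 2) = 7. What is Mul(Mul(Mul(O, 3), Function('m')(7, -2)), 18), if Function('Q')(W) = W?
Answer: -270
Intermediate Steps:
O = 5 (O = Add(-2, 7) = 5)
Function('m')(u, S) = Add(-5, Mul(-2, S)) (Function('m')(u, S) = Add(Add(-5, Mul(-1, S)), Mul(-1, S)) = Add(-5, Mul(-2, S)))
Mul(Mul(Mul(O, 3), Function('m')(7, -2)), 18) = Mul(Mul(Mul(5, 3), Add(-5, Mul(-2, -2))), 18) = Mul(Mul(15, Add(-5, 4)), 18) = Mul(Mul(15, -1), 18) = Mul(-15, 18) = -270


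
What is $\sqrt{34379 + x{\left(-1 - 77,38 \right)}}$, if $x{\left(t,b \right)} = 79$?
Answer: $\sqrt{34458} \approx 185.63$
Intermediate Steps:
$\sqrt{34379 + x{\left(-1 - 77,38 \right)}} = \sqrt{34379 + 79} = \sqrt{34458}$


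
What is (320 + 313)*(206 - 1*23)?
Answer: 115839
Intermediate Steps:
(320 + 313)*(206 - 1*23) = 633*(206 - 23) = 633*183 = 115839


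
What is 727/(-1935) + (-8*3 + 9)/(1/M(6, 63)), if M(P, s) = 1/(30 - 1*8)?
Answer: -45019/42570 ≈ -1.0575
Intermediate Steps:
M(P, s) = 1/22 (M(P, s) = 1/(30 - 8) = 1/22)
727/(-1935) + (-8*3 + 9)/(1/M(6, 63)) = 727/(-1935) + (-8*3 + 9)/(1/(1/22)) = 727*(-1/1935) + (-24 + 9)/22 = -727/1935 - 15*1/22 = -727/1935 - 15/22 = -45019/42570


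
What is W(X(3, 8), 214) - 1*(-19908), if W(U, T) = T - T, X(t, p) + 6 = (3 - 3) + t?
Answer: 19908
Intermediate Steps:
X(t, p) = -6 + t (X(t, p) = -6 + ((3 - 3) + t) = -6 + (0 + t) = -6 + t)
W(U, T) = 0
W(X(3, 8), 214) - 1*(-19908) = 0 - 1*(-19908) = 0 + 19908 = 19908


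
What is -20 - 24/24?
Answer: -21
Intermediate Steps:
-20 - 24/24 = -20 - 24*1/24 = -20 - 1 = -21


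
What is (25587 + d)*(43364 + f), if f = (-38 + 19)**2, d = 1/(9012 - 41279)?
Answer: 36100047706800/32267 ≈ 1.1188e+9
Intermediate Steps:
d = -1/32267 (d = 1/(-32267) = -1/32267 ≈ -3.0991e-5)
f = 361 (f = (-19)**2 = 361)
(25587 + d)*(43364 + f) = (25587 - 1/32267)*(43364 + 361) = (825615728/32267)*43725 = 36100047706800/32267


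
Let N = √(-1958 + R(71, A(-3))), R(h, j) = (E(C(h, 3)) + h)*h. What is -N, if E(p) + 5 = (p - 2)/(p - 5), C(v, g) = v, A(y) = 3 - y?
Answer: -√1356278/22 ≈ -52.936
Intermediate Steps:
E(p) = -5 + (-2 + p)/(-5 + p) (E(p) = -5 + (p - 2)/(p - 5) = -5 + (-2 + p)/(-5 + p))
R(h, j) = h*(h + (23 - 4*h)/(-5 + h)) (R(h, j) = ((23 - 4*h)/(-5 + h) + h)*h = (h + (23 - 4*h)/(-5 + h))*h = h*(h + (23 - 4*h)/(-5 + h)))
N = √1356278/22 (N = √(-1958 + 71*(23 + 71² - 9*71)/(-5 + 71)) = √(-1958 + 71*(23 + 5041 - 639)/66) = √(-1958 + 71*(1/66)*4425) = √(-1958 + 104725/22) = √(61649/22) = √1356278/22 ≈ 52.936)
-N = -√1356278/22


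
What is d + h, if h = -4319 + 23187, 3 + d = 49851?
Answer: 68716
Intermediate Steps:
d = 49848 (d = -3 + 49851 = 49848)
h = 18868
d + h = 49848 + 18868 = 68716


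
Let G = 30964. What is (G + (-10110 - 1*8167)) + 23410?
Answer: 36097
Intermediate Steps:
(G + (-10110 - 1*8167)) + 23410 = (30964 + (-10110 - 1*8167)) + 23410 = (30964 + (-10110 - 8167)) + 23410 = (30964 - 18277) + 23410 = 12687 + 23410 = 36097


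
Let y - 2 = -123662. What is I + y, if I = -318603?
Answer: -442263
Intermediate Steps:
y = -123660 (y = 2 - 123662 = -123660)
I + y = -318603 - 123660 = -442263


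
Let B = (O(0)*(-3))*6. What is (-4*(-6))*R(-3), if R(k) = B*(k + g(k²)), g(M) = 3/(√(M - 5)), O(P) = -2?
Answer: -1296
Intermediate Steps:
B = 36 (B = -2*(-3)*6 = 6*6 = 36)
g(M) = 3/√(-5 + M) (g(M) = 3/(√(-5 + M)) = 3/√(-5 + M))
R(k) = 36*k + 108/√(-5 + k²) (R(k) = 36*(k + 3/√(-5 + k²)) = 36*k + 108/√(-5 + k²))
(-4*(-6))*R(-3) = (-4*(-6))*(36*(-3) + 108/√(-5 + (-3)²)) = 24*(-108 + 108/√(-5 + 9)) = 24*(-108 + 108/√4) = 24*(-108 + 108*(½)) = 24*(-108 + 54) = 24*(-54) = -1296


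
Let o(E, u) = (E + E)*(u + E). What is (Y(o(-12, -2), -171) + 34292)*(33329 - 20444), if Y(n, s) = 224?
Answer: 444738660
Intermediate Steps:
o(E, u) = 2*E*(E + u) (o(E, u) = (2*E)*(E + u) = 2*E*(E + u))
(Y(o(-12, -2), -171) + 34292)*(33329 - 20444) = (224 + 34292)*(33329 - 20444) = 34516*12885 = 444738660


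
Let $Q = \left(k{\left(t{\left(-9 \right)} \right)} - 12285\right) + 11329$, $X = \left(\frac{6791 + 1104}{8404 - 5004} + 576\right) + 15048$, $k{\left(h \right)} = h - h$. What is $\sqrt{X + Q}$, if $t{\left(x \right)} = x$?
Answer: $\frac{\sqrt{1695889230}}{340} \approx 121.12$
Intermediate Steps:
$k{\left(h \right)} = 0$
$X = \frac{10625899}{680}$ ($X = \left(\frac{7895}{3400} + 576\right) + 15048 = \left(7895 \cdot \frac{1}{3400} + 576\right) + 15048 = \left(\frac{1579}{680} + 576\right) + 15048 = \frac{393259}{680} + 15048 = \frac{10625899}{680} \approx 15626.0$)
$Q = -956$ ($Q = \left(0 - 12285\right) + 11329 = -12285 + 11329 = -956$)
$\sqrt{X + Q} = \sqrt{\frac{10625899}{680} - 956} = \sqrt{\frac{9975819}{680}} = \frac{\sqrt{1695889230}}{340}$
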